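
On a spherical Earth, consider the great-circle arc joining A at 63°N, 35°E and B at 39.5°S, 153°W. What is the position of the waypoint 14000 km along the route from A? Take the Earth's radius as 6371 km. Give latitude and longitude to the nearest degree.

≈ 10°S, 158°W

Convert each endpoint to a unit vector on the sphere (x = cos φ cos λ, y = cos φ sin λ, z = sin φ).
The central angle between the endpoints is δ = arccos(p₁·p₂) ≈ 2.723 rad (156.0°). The total great-circle distance is δ·R ≈ 2.723 × 6371 ≈ 17348 km, so the target fraction is f = 14000/17348 ≈ 0.807.
Interpolate at f ≈ 0.807 with slerp weights a = sin((1−f)δ)/sin δ ≈ 1.234, b = sin(fδ)/sin δ ≈ 1.993.
p = a·p₁ + b·p₂ ≈ (-0.911, -0.377, -0.168); φ = arcsin(p_z) ≈ -9.66°, λ = atan2(p_y, p_x) ≈ -157.54°.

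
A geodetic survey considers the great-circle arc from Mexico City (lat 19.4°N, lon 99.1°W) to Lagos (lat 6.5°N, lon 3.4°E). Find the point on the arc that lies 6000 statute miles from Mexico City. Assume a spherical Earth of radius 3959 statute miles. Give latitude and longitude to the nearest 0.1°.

The haversine formula gives a central angle δ ≈ 1.737 rad (99.5°) between the endpoints. The total great-circle distance is δ·R ≈ 1.737 × 3959 ≈ 6876 mi, so the target fraction is f = 6000/6876 ≈ 0.873.
Interpolate at f ≈ 0.873 with slerp weights a = sin((1−f)δ)/sin δ ≈ 0.223, b = sin(fδ)/sin δ ≈ 1.012.
p = a·p₁ + b·p₂ ≈ (0.971, -0.148, 0.189); φ = arcsin(p_z) ≈ 10.87°, λ = atan2(p_y, p_x) ≈ -8.64°.

≈ lat 10.9°N, lon 8.6°W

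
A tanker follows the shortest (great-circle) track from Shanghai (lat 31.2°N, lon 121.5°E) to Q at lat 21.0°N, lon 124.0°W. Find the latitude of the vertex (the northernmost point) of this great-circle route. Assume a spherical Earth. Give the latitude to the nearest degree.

The great circle lies in the plane with unit normal n̂ = (p₁ × p₂)/|p₁ × p₂|.
Here n̂_z ≈ +0.734; the vertex latitude is φ_max = arccos|n̂_z| ≈ 42.7°.

≈ 43°N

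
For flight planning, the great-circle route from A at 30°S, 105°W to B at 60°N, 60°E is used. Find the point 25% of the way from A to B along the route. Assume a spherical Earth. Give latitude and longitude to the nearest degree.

Convert each endpoint to a unit vector on the sphere (x = cos φ cos λ, y = cos φ sin λ, z = sin φ).
The central angle between the endpoints is δ = arccos(p₁·p₂) ≈ 2.589 rad (148.4°).
Interpolate at f = 0.25 with slerp weights a = sin((1−f)δ)/sin δ ≈ 1.776, b = sin(fδ)/sin δ ≈ 1.149.
p = a·p₁ + b·p₂ ≈ (-0.111, -0.988, 0.107); φ = arcsin(p_z) ≈ 6.16°, λ = atan2(p_y, p_x) ≈ -96.40°.

≈ 6°N, 96°W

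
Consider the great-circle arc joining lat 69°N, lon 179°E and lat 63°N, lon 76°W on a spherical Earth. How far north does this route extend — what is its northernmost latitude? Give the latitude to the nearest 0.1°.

≈ 75.2°N

The great circle lies in the plane with unit normal n̂ = (p₁ × p₂)/|p₁ × p₂|.
Here n̂_z ≈ +0.256; the vertex latitude is φ_max = arccos|n̂_z| ≈ 75.2°.
Check via Clairaut: cos φ_max = |cos φ₁| · sin C = cos(69.0°)·sin(45.6°) ≈ 0.256, again giving ≈ 75.2°.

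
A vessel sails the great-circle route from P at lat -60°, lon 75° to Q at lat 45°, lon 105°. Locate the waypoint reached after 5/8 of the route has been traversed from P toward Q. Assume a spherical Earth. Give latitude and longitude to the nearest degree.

Convert each endpoint to a unit vector on the sphere (x = cos φ cos λ, y = cos φ sin λ, z = sin φ).
The central angle between the endpoints is δ = arccos(p₁·p₂) ≈ 1.882 rad (107.8°).
Interpolate at f = 5/8 with slerp weights a = sin((1−f)δ)/sin δ ≈ 0.681, b = sin(fδ)/sin δ ≈ 0.970.
p = a·p₁ + b·p₂ ≈ (-0.089, 0.991, 0.096); φ = arcsin(p_z) ≈ 5.49°, λ = atan2(p_y, p_x) ≈ 95.15°.

≈ lat 5°, lon 95°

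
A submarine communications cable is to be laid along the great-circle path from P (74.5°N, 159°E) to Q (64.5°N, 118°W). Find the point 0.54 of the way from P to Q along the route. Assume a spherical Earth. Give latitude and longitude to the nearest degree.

≈ (73°N, 144°W)

Write both endpoints as unit vectors p₁, p₂ with components (cos φ cos λ, cos φ sin λ, sin φ).
The central angle between the endpoints is δ = arccos(p₁·p₂) ≈ 0.487 rad (27.9°).
Interpolate at f = 0.54 with slerp weights a = sin((1−f)δ)/sin δ ≈ 0.475, b = sin(fδ)/sin δ ≈ 0.555.
p = a·p₁ + b·p₂ ≈ (-0.231, -0.166, 0.959); φ = arcsin(p_z) ≈ 73.50°, λ = atan2(p_y, p_x) ≈ -144.31°.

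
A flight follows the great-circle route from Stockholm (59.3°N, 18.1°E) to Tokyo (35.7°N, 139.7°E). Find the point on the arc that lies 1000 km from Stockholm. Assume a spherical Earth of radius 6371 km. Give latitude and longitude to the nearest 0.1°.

≈ 64.8°N, 33.4°E

From cos δ = sin φ₁ sin φ₂ + cos φ₁ cos φ₂ cos Δλ, the central angle is δ ≈ 1.282 rad (73.5°). The total great-circle distance is δ·R ≈ 1.282 × 6371 ≈ 8170 km, so the target fraction is f = 1000/8170 ≈ 0.122.
Interpolate at f ≈ 0.122 with slerp weights a = sin((1−f)δ)/sin δ ≈ 0.941, b = sin(fδ)/sin δ ≈ 0.163.
p = a·p₁ + b·p₂ ≈ (0.356, 0.235, 0.905); φ = arcsin(p_z) ≈ 64.76°, λ = atan2(p_y, p_x) ≈ 33.44°.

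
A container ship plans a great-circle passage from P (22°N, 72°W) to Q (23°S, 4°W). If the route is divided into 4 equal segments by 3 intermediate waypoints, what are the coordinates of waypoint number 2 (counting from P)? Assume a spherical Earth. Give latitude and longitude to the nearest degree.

≈ (1°S, 38°W)

Convert each endpoint to a unit vector on the sphere (x = cos φ cos λ, y = cos φ sin λ, z = sin φ).
The central angle between the endpoints is δ = arccos(p₁·p₂) ≈ 1.397 rad (80.0°).
Interpolate at f = 2/4 with slerp weights a = sin((1−f)δ)/sin δ ≈ 0.653, b = sin(fδ)/sin δ ≈ 0.653.
p = a·p₁ + b·p₂ ≈ (0.786, -0.618, -0.011); φ = arcsin(p_z) ≈ -0.60°, λ = atan2(p_y, p_x) ≈ -38.14°.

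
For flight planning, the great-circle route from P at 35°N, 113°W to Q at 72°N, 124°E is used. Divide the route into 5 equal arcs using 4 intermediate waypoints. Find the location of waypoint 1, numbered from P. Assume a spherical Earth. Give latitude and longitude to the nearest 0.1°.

≈ 47.5°N, 118.5°W

The haversine formula gives a central angle δ ≈ 1.151 rad (65.9°) between the endpoints.
Interpolate at f = 1/5 with slerp weights a = sin((1−f)δ)/sin δ ≈ 0.872, b = sin(fδ)/sin δ ≈ 0.250.
p = a·p₁ + b·p₂ ≈ (-0.322, -0.593, 0.738); φ = arcsin(p_z) ≈ 47.53°, λ = atan2(p_y, p_x) ≈ -118.50°.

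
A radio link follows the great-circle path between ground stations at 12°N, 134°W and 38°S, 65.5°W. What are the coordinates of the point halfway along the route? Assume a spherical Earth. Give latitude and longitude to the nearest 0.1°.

Write both endpoints as unit vectors p₁, p₂ with components (cos φ cos λ, cos φ sin λ, sin φ).
The central angle between the endpoints is δ = arccos(p₁·p₂) ≈ 1.416 rad (81.1°).
Interpolate at f = 1/2 with slerp weights a = sin((1−f)δ)/sin δ ≈ 0.658, b = sin(fδ)/sin δ ≈ 0.658.
p = a·p₁ + b·p₂ ≈ (-0.232, -0.935, -0.268); φ = arcsin(p_z) ≈ -15.57°, λ = atan2(p_y, p_x) ≈ -103.94°.

≈ 15.6°S, 103.9°W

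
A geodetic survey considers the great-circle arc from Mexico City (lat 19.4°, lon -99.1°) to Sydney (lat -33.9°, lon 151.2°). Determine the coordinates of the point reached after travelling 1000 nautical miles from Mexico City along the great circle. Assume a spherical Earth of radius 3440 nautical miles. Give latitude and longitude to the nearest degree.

Write both endpoints as unit vectors p₁, p₂ with components (cos φ cos λ, cos φ sin λ, sin φ).
The central angle between the endpoints is δ = arccos(p₁·p₂) ≈ 2.037 rad (116.7°). The total great-circle distance is δ·R ≈ 2.037 × 3440 ≈ 7006 nmi, so the target fraction is f = 1000/7006 ≈ 0.143.
Interpolate at f ≈ 0.143 with slerp weights a = sin((1−f)δ)/sin δ ≈ 1.102, b = sin(fδ)/sin δ ≈ 0.321.
p = a·p₁ + b·p₂ ≈ (-0.398, -0.898, 0.187); φ = arcsin(p_z) ≈ 10.79°, λ = atan2(p_y, p_x) ≈ -113.89°.

≈ lat 11°, lon -114°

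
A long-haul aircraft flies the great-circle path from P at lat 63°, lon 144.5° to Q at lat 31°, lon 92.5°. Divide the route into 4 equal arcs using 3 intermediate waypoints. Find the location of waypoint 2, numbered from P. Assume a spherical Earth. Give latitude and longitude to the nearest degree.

≈ lat 50°, lon 110°

Convert each endpoint to a unit vector on the sphere (x = cos φ cos λ, y = cos φ sin λ, z = sin φ).
The central angle between the endpoints is δ = arccos(p₁·p₂) ≈ 0.798 rad (45.7°).
Interpolate at f = 2/4 with slerp weights a = sin((1−f)δ)/sin δ ≈ 0.543, b = sin(fδ)/sin δ ≈ 0.543.
p = a·p₁ + b·p₂ ≈ (-0.221, 0.608, 0.763); φ = arcsin(p_z) ≈ 49.72°, λ = atan2(p_y, p_x) ≈ 109.97°.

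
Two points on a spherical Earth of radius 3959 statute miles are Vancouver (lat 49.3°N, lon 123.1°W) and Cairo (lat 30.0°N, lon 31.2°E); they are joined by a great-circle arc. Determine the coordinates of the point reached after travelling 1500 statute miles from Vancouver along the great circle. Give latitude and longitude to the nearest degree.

≈ lat 68°N, lon 101°W

Convert each endpoint to a unit vector on the sphere (x = cos φ cos λ, y = cos φ sin λ, z = sin φ).
The central angle between the endpoints is δ = arccos(p₁·p₂) ≈ 1.701 rad (97.5°). The total great-circle distance is δ·R ≈ 1.701 × 3959 ≈ 6734 mi, so the target fraction is f = 1500/6734 ≈ 0.223.
Interpolate at f ≈ 0.223 with slerp weights a = sin((1−f)δ)/sin δ ≈ 0.977, b = sin(fδ)/sin δ ≈ 0.373.
p = a·p₁ + b·p₂ ≈ (-0.072, -0.367, 0.928); φ = arcsin(p_z) ≈ 68.06°, λ = atan2(p_y, p_x) ≈ -101.08°.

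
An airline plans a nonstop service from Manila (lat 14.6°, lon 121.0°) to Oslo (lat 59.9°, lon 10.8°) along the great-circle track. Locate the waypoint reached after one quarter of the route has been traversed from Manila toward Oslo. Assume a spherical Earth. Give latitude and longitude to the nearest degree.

≈ lat 33°, lon 109°

Write both endpoints as unit vectors p₁, p₂ with components (cos φ cos λ, cos φ sin λ, sin φ).
The central angle between the endpoints is δ = arccos(p₁·p₂) ≈ 1.520 rad (87.1°).
Interpolate at f = 1/4 with slerp weights a = sin((1−f)δ)/sin δ ≈ 0.910, b = sin(fδ)/sin δ ≈ 0.371.
p = a·p₁ + b·p₂ ≈ (-0.271, 0.790, 0.551); φ = arcsin(p_z) ≈ 33.42°, λ = atan2(p_y, p_x) ≈ 108.91°.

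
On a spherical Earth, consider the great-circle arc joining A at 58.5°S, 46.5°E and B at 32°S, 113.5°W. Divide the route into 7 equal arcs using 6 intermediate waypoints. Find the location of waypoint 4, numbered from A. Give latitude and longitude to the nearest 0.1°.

The haversine formula gives a central angle δ ≈ 1.535 rad (88.0°) between the endpoints.
Interpolate at f = 4/7 with slerp weights a = sin((1−f)δ)/sin δ ≈ 0.612, b = sin(fδ)/sin δ ≈ 0.770.
p = a·p₁ + b·p₂ ≈ (-0.040, -0.367, -0.930); φ = arcsin(p_z) ≈ -68.36°, λ = atan2(p_y, p_x) ≈ -96.25°.

≈ 68.4°S, 96.2°W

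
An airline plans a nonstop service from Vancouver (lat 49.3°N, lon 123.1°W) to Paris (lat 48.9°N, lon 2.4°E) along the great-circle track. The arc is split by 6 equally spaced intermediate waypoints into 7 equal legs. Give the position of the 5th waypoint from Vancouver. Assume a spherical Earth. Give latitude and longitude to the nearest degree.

≈ lat 64°N, lon 24°W

Write both endpoints as unit vectors p₁, p₂ with components (cos φ cos λ, cos φ sin λ, sin φ).
The central angle between the endpoints is δ = arccos(p₁·p₂) ≈ 1.243 rad (71.2°).
Interpolate at f = 5/7 with slerp weights a = sin((1−f)δ)/sin δ ≈ 0.367, b = sin(fδ)/sin δ ≈ 0.819.
p = a·p₁ + b·p₂ ≈ (0.407, -0.178, 0.896); φ = arcsin(p_z) ≈ 63.61°, λ = atan2(p_y, p_x) ≈ -23.61°.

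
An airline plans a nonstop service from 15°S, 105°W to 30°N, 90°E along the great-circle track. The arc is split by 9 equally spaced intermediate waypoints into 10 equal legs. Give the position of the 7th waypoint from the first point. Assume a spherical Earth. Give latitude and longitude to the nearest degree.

≈ 51°N, 149°E

Convert each endpoint to a unit vector on the sphere (x = cos φ cos λ, y = cos φ sin λ, z = sin φ).
The central angle between the endpoints is δ = arccos(p₁·p₂) ≈ 2.786 rad (159.6°).
Interpolate at f = 7/10 with slerp weights a = sin((1−f)δ)/sin δ ≈ 2.130, b = sin(fδ)/sin δ ≈ 2.668.
p = a·p₁ + b·p₂ ≈ (-0.533, 0.323, 0.782); φ = arcsin(p_z) ≈ 51.49°, λ = atan2(p_y, p_x) ≈ 148.80°.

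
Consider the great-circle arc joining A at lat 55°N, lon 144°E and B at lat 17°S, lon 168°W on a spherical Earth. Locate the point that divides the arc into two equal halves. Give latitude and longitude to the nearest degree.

From cos δ = sin φ₁ sin φ₂ + cos φ₁ cos φ₂ cos Δλ, the central angle is δ ≈ 1.443 rad (82.7°).
Interpolate at f = 1/2 with slerp weights a = sin((1−f)δ)/sin δ ≈ 0.666, b = sin(fδ)/sin δ ≈ 0.666.
p = a·p₁ + b·p₂ ≈ (-0.932, 0.092, 0.351); φ = arcsin(p_z) ≈ 20.54°, λ = atan2(p_y, p_x) ≈ 174.36°.

≈ lat 21°N, lon 174°E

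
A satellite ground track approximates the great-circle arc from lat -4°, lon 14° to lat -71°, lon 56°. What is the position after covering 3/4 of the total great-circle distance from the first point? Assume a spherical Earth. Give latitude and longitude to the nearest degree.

The haversine formula gives a central angle δ ≈ 1.258 rad (72.1°) between the endpoints.
Interpolate at f = 3/4 with slerp weights a = sin((1−f)δ)/sin δ ≈ 0.325, b = sin(fδ)/sin δ ≈ 0.851.
p = a·p₁ + b·p₂ ≈ (0.470, 0.308, -0.827); φ = arcsin(p_z) ≈ -55.82°, λ = atan2(p_y, p_x) ≈ 33.27°.

≈ lat -56°, lon 33°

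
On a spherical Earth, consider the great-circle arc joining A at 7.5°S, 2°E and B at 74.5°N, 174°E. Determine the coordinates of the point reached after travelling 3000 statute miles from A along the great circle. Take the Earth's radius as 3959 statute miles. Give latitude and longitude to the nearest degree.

≈ 36°N, 4°E

The haversine formula gives a central angle δ ≈ 1.969 rad (112.8°) between the endpoints. The total great-circle distance is δ·R ≈ 1.969 × 3959 ≈ 7797 mi, so the target fraction is f = 3000/7797 ≈ 0.385.
Interpolate at f ≈ 0.385 with slerp weights a = sin((1−f)δ)/sin δ ≈ 1.016, b = sin(fδ)/sin δ ≈ 0.746.
p = a·p₁ + b·p₂ ≈ (0.808, 0.056, 0.586); φ = arcsin(p_z) ≈ 35.88°, λ = atan2(p_y, p_x) ≈ 3.96°.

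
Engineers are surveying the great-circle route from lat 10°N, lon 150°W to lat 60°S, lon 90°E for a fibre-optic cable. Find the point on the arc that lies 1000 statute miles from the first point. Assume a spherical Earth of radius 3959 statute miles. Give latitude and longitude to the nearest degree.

Convert each endpoint to a unit vector on the sphere (x = cos φ cos λ, y = cos φ sin λ, z = sin φ).
The central angle between the endpoints is δ = arccos(p₁·p₂) ≈ 1.979 rad (113.4°). The total great-circle distance is δ·R ≈ 1.979 × 3959 ≈ 7833 mi, so the target fraction is f = 1000/7833 ≈ 0.128.
Interpolate at f ≈ 0.128 with slerp weights a = sin((1−f)δ)/sin δ ≈ 1.076, b = sin(fδ)/sin δ ≈ 0.272.
p = a·p₁ + b·p₂ ≈ (-0.918, -0.394, -0.049); φ = arcsin(p_z) ≈ -2.80°, λ = atan2(p_y, p_x) ≈ -156.78°.

≈ lat 3°S, lon 157°W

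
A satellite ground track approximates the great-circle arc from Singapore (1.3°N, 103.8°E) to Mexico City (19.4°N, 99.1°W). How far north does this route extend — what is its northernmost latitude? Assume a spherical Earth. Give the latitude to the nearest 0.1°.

≈ 43.8°N

The great circle lies in the plane with unit normal n̂ = (p₁ × p₂)/|p₁ × p₂|.
Here n̂_z ≈ +0.722; the vertex latitude is φ_max = arccos|n̂_z| ≈ 43.8°.
Check via Clairaut: cos φ_max = |cos φ₁| · sin C = cos(1.3°)·sin(46.2°) ≈ 0.722, again giving ≈ 43.8°.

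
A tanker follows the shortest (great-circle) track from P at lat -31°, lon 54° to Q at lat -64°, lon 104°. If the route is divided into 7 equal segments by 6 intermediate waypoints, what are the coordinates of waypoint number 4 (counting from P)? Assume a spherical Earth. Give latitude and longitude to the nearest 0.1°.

Convert each endpoint to a unit vector on the sphere (x = cos φ cos λ, y = cos φ sin λ, z = sin φ).
The central angle between the endpoints is δ = arccos(p₁·p₂) ≈ 0.789 rad (45.2°).
Interpolate at f = 4/7 with slerp weights a = sin((1−f)δ)/sin δ ≈ 0.467, b = sin(fδ)/sin δ ≈ 0.614.
p = a·p₁ + b·p₂ ≈ (0.170, 0.585, -0.793); φ = arcsin(p_z) ≈ -52.43°, λ = atan2(p_y, p_x) ≈ 73.77°.

≈ lat -52.4°, lon 73.8°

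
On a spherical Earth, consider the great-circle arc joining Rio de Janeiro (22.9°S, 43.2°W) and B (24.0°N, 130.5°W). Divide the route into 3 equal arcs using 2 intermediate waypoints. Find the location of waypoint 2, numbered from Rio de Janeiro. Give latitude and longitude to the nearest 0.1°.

From cos δ = sin φ₁ sin φ₂ + cos φ₁ cos φ₂ cos Δλ, the central angle is δ ≈ 1.690 rad (96.8°).
Interpolate at f = 2/3 with slerp weights a = sin((1−f)δ)/sin δ ≈ 0.538, b = sin(fδ)/sin δ ≈ 0.909.
p = a·p₁ + b·p₂ ≈ (-0.178, -0.971, 0.161); φ = arcsin(p_z) ≈ 9.24°, λ = atan2(p_y, p_x) ≈ -100.41°.

≈ (9.2°N, 100.4°W)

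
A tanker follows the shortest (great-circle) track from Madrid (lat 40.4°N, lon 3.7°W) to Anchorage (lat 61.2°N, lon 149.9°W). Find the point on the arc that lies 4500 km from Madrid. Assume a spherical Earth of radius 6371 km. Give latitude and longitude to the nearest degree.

From cos δ = sin φ₁ sin φ₂ + cos φ₁ cos φ₂ cos Δλ, the central angle is δ ≈ 1.305 rad (74.7°). The total great-circle distance is δ·R ≈ 1.305 × 6371 ≈ 8311 km, so the target fraction is f = 4500/8311 ≈ 0.541.
Interpolate at f ≈ 0.541 with slerp weights a = sin((1−f)δ)/sin δ ≈ 0.584, b = sin(fδ)/sin δ ≈ 0.673.
p = a·p₁ + b·p₂ ≈ (0.163, -0.191, 0.968); φ = arcsin(p_z) ≈ 75.44°, λ = atan2(p_y, p_x) ≈ -49.51°.

≈ lat 75°N, lon 50°W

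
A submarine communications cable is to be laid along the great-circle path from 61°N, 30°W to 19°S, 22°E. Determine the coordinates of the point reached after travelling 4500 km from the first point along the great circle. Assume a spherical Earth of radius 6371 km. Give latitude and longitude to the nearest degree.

≈ 27°N, 3°E

Write both endpoints as unit vectors p₁, p₂ with components (cos φ cos λ, cos φ sin λ, sin φ).
The central angle between the endpoints is δ = arccos(p₁·p₂) ≈ 1.573 rad (90.1°). The total great-circle distance is δ·R ≈ 1.573 × 6371 ≈ 10024 km, so the target fraction is f = 4500/10024 ≈ 0.449.
Interpolate at f ≈ 0.449 with slerp weights a = sin((1−f)δ)/sin δ ≈ 0.762, b = sin(fδ)/sin δ ≈ 0.649.
p = a·p₁ + b·p₂ ≈ (0.889, 0.045, 0.455); φ = arcsin(p_z) ≈ 27.10°, λ = atan2(p_y, p_x) ≈ 2.90°.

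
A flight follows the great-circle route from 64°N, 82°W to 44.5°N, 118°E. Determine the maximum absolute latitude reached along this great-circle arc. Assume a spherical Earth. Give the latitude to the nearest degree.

The great circle lies in the plane with unit normal n̂ = (p₁ × p₂)/|p₁ × p₂|.
Here n̂_z ≈ -0.114; the vertex latitude is φ_max = arccos|n̂_z| ≈ 83.5°.
Check via Clairaut: cos φ_max = |cos φ₁| · sin C = cos(64.0°)·sin(15.0°) ≈ 0.114, again giving ≈ 83.5°.

≈ 83°N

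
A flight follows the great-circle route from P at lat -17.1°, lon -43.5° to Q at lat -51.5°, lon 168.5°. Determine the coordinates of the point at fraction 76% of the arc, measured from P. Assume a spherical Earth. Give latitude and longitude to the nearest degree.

From cos δ = sin φ₁ sin φ₂ + cos φ₁ cos φ₂ cos Δλ, the central angle is δ ≈ 1.849 rad (105.9°).
Interpolate at f = 0.76 with slerp weights a = sin((1−f)δ)/sin δ ≈ 0.446, b = sin(fδ)/sin δ ≈ 1.026.
p = a·p₁ + b·p₂ ≈ (-0.316, -0.166, -0.934); φ = arcsin(p_z) ≈ -69.07°, λ = atan2(p_y, p_x) ≈ -152.24°.

≈ lat -69°, lon -152°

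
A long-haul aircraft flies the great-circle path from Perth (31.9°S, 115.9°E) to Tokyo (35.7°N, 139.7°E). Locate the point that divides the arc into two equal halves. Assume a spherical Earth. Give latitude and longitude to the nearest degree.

≈ (2°N, 128°E)

Convert each endpoint to a unit vector on the sphere (x = cos φ cos λ, y = cos φ sin λ, z = sin φ).
The central angle between the endpoints is δ = arccos(p₁·p₂) ≈ 1.242 rad (71.2°).
Interpolate at f = 1/2 with slerp weights a = sin((1−f)δ)/sin δ ≈ 0.615, b = sin(fδ)/sin δ ≈ 0.615.
p = a·p₁ + b·p₂ ≈ (-0.609, 0.793, 0.034); φ = arcsin(p_z) ≈ 1.94°, λ = atan2(p_y, p_x) ≈ 127.53°.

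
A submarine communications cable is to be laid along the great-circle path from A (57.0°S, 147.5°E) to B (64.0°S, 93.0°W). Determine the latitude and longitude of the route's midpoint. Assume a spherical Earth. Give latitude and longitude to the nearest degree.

≈ (74°S, 163°W)

Convert each endpoint to a unit vector on the sphere (x = cos φ cos λ, y = cos φ sin λ, z = sin φ).
The central angle between the endpoints is δ = arccos(p₁·p₂) ≈ 0.881 rad (50.5°).
Interpolate at f = 1/2 with slerp weights a = sin((1−f)δ)/sin δ ≈ 0.553, b = sin(fδ)/sin δ ≈ 0.553.
p = a·p₁ + b·p₂ ≈ (-0.267, -0.080, -0.960); φ = arcsin(p_z) ≈ -73.83°, λ = atan2(p_y, p_x) ≈ -163.25°.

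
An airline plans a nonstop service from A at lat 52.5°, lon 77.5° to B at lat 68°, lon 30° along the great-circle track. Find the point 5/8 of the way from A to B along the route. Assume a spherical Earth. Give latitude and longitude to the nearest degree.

The haversine formula gives a central angle δ ≈ 0.474 rad (27.2°) between the endpoints.
Interpolate at f = 5/8 with slerp weights a = sin((1−f)δ)/sin δ ≈ 0.387, b = sin(fδ)/sin δ ≈ 0.640.
p = a·p₁ + b·p₂ ≈ (0.259, 0.350, 0.900); φ = arcsin(p_z) ≈ 64.20°, λ = atan2(p_y, p_x) ≈ 53.55°.

≈ lat 64°, lon 54°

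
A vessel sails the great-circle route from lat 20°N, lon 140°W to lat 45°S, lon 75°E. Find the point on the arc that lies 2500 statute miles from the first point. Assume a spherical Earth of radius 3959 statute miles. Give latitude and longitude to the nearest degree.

Write both endpoints as unit vectors p₁, p₂ with components (cos φ cos λ, cos φ sin λ, sin φ).
The central angle between the endpoints is δ = arccos(p₁·p₂) ≈ 2.475 rad (141.8°). The total great-circle distance is δ·R ≈ 2.475 × 3959 ≈ 9800 mi, so the target fraction is f = 2500/9800 ≈ 0.255.
Interpolate at f ≈ 0.255 with slerp weights a = sin((1−f)δ)/sin δ ≈ 1.558, b = sin(fδ)/sin δ ≈ 0.955.
p = a·p₁ + b·p₂ ≈ (-0.947, -0.289, -0.143); φ = arcsin(p_z) ≈ -8.19°, λ = atan2(p_y, p_x) ≈ -163.04°.

≈ lat 8°S, lon 163°W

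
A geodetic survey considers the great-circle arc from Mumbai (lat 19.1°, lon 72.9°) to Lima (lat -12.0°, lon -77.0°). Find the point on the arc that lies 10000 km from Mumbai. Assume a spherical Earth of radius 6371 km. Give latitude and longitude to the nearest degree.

≈ lat 9°, lon -20°

Convert each endpoint to a unit vector on the sphere (x = cos φ cos λ, y = cos φ sin λ, z = sin φ).
The central angle between the endpoints is δ = arccos(p₁·p₂) ≈ 2.621 rad (150.2°). The total great-circle distance is δ·R ≈ 2.621 × 6371 ≈ 16701 km, so the target fraction is f = 10000/16701 ≈ 0.599.
Interpolate at f ≈ 0.599 with slerp weights a = sin((1−f)δ)/sin δ ≈ 1.747, b = sin(fδ)/sin δ ≈ 2.012.
p = a·p₁ + b·p₂ ≈ (0.928, -0.340, 0.153); φ = arcsin(p_z) ≈ 8.82°, λ = atan2(p_y, p_x) ≈ -20.11°.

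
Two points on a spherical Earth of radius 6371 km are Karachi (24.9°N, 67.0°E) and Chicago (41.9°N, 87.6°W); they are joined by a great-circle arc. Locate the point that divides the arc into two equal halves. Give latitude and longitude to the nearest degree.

The haversine formula gives a central angle δ ≈ 1.906 rad (109.2°) between the endpoints.
Interpolate at f = 1/2 with slerp weights a = sin((1−f)δ)/sin δ ≈ 0.863, b = sin(fδ)/sin δ ≈ 0.863.
p = a·p₁ + b·p₂ ≈ (0.333, 0.079, 0.940); φ = arcsin(p_z) ≈ 70.00°, λ = atan2(p_y, p_x) ≈ 13.32°.

≈ (70°N, 13°E)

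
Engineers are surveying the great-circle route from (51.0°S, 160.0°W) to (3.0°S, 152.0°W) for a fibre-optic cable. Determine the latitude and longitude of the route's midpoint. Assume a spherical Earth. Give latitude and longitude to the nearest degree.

From cos δ = sin φ₁ sin φ₂ + cos φ₁ cos φ₂ cos Δλ, the central angle is δ ≈ 0.846 rad (48.5°).
Interpolate at f = 1/2 with slerp weights a = sin((1−f)δ)/sin δ ≈ 0.548, b = sin(fδ)/sin δ ≈ 0.548.
p = a·p₁ + b·p₂ ≈ (-0.808, -0.375, -0.455); φ = arcsin(p_z) ≈ -27.05°, λ = atan2(p_y, p_x) ≈ -155.09°.

≈ (27°S, 155°W)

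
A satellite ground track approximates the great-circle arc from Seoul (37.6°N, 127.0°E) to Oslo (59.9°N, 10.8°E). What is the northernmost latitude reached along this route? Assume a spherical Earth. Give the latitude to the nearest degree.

The great circle lies in the plane with unit normal n̂ = (p₁ × p₂)/|p₁ × p₂|.
Here n̂_z ≈ -0.381; the vertex latitude is φ_max = arccos|n̂_z| ≈ 67.6°.

≈ 68°N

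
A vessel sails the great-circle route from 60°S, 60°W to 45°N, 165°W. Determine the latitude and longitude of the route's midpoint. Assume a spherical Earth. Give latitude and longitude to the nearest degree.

The haversine formula gives a central angle δ ≈ 2.352 rad (134.7°) between the endpoints.
Interpolate at f = 1/2 with slerp weights a = sin((1−f)δ)/sin δ ≈ 1.299, b = sin(fδ)/sin δ ≈ 1.299.
p = a·p₁ + b·p₂ ≈ (-0.563, -0.800, -0.207); φ = arcsin(p_z) ≈ -11.92°, λ = atan2(p_y, p_x) ≈ -125.10°.

≈ 12°S, 125°W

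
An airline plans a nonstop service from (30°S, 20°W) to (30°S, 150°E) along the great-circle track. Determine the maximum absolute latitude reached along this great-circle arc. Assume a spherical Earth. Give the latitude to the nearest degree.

≈ 81°S

The great circle lies in the plane with unit normal n̂ = (p₁ × p₂)/|p₁ × p₂|.
Here n̂_z ≈ +0.149; the vertex latitude is φ_max = arccos|n̂_z| ≈ 81.4°.
Check via Clairaut: cos φ_max = |cos φ₁| · sin C = cos(30.0°)·sin(170.1°) ≈ 0.149, again giving ≈ 81.4°.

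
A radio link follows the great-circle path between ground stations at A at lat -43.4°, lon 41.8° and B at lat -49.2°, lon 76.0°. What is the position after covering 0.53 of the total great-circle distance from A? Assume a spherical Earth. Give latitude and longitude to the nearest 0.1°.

≈ lat -47.8°, lon 59.0°

Convert each endpoint to a unit vector on the sphere (x = cos φ cos λ, y = cos φ sin λ, z = sin φ).
The central angle between the endpoints is δ = arccos(p₁·p₂) ≈ 0.421 rad (24.1°).
Interpolate at f = 0.53 with slerp weights a = sin((1−f)δ)/sin δ ≈ 0.481, b = sin(fδ)/sin δ ≈ 0.541.
p = a·p₁ + b·p₂ ≈ (0.346, 0.576, -0.740); φ = arcsin(p_z) ≈ -47.76°, λ = atan2(p_y, p_x) ≈ 59.01°.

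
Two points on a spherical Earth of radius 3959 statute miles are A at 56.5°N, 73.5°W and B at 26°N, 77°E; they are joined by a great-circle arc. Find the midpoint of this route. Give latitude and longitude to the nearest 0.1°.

≈ 68.6°N, 44.0°E

The haversine formula gives a central angle δ ≈ 1.637 rad (93.8°) between the endpoints.
Interpolate at f = 1/2 with slerp weights a = sin((1−f)δ)/sin δ ≈ 0.732, b = sin(fδ)/sin δ ≈ 0.732.
p = a·p₁ + b·p₂ ≈ (0.263, 0.254, 0.931); φ = arcsin(p_z) ≈ 68.59°, λ = atan2(p_y, p_x) ≈ 43.99°.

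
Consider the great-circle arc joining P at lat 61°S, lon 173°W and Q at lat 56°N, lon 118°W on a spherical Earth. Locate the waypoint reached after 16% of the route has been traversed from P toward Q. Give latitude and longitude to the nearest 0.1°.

Convert each endpoint to a unit vector on the sphere (x = cos φ cos λ, y = cos φ sin λ, z = sin φ).
The central angle between the endpoints is δ = arccos(p₁·p₂) ≈ 2.177 rad (124.7°).
Interpolate at f = 0.16 with slerp weights a = sin((1−f)δ)/sin δ ≈ 1.176, b = sin(fδ)/sin δ ≈ 0.415.
p = a·p₁ + b·p₂ ≈ (-0.675, -0.275, -0.685); φ = arcsin(p_z) ≈ -43.21°, λ = atan2(p_y, p_x) ≈ -157.87°.

≈ lat 43.2°S, lon 157.9°W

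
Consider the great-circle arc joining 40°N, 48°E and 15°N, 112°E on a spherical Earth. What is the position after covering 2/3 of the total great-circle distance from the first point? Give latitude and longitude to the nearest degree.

Convert each endpoint to a unit vector on the sphere (x = cos φ cos λ, y = cos φ sin λ, z = sin φ).
The central angle between the endpoints is δ = arccos(p₁·p₂) ≈ 1.058 rad (60.6°).
Interpolate at f = 2/3 with slerp weights a = sin((1−f)δ)/sin δ ≈ 0.396, b = sin(fδ)/sin δ ≈ 0.744.
p = a·p₁ + b·p₂ ≈ (-0.066, 0.892, 0.447); φ = arcsin(p_z) ≈ 26.57°, λ = atan2(p_y, p_x) ≈ 94.23°.

≈ 27°N, 94°E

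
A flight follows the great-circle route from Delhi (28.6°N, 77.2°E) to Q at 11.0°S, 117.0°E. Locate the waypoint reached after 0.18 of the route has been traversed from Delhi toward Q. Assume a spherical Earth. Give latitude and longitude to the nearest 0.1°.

From cos δ = sin φ₁ sin φ₂ + cos φ₁ cos φ₂ cos Δλ, the central angle is δ ≈ 0.963 rad (55.2°).
Interpolate at f = 0.18 with slerp weights a = sin((1−f)δ)/sin δ ≈ 0.865, b = sin(fδ)/sin δ ≈ 0.210.
p = a·p₁ + b·p₂ ≈ (0.075, 0.924, 0.374); φ = arcsin(p_z) ≈ 21.96°, λ = atan2(p_y, p_x) ≈ 85.38°.

≈ 22.0°N, 85.4°E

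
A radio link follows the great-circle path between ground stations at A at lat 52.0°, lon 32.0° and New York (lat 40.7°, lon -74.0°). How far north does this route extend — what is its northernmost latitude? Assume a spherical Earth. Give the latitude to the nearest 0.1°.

The great circle lies in the plane with unit normal n̂ = (p₁ × p₂)/|p₁ × p₂|.
Here n̂_z ≈ -0.486; the vertex latitude is φ_max = arccos|n̂_z| ≈ 60.9°.

≈ 60.9°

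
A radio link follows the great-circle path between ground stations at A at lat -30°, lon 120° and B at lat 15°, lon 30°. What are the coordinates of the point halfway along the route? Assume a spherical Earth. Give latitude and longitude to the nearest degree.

From cos δ = sin φ₁ sin φ₂ + cos φ₁ cos φ₂ cos Δλ, the central angle is δ ≈ 1.701 rad (97.4°).
Interpolate at f = 1/2 with slerp weights a = sin((1−f)δ)/sin δ ≈ 0.758, b = sin(fδ)/sin δ ≈ 0.758.
p = a·p₁ + b·p₂ ≈ (0.306, 0.934, -0.183); φ = arcsin(p_z) ≈ -10.53°, λ = atan2(p_y, p_x) ≈ 71.88°.

≈ lat -11°, lon 72°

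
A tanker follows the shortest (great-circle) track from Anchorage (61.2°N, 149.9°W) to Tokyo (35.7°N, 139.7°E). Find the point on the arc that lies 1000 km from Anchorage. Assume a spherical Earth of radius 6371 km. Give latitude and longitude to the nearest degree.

≈ 60°N, 168°W

Write both endpoints as unit vectors p₁, p₂ with components (cos φ cos λ, cos φ sin λ, sin φ).
The central angle between the endpoints is δ = arccos(p₁·p₂) ≈ 0.873 rad (50.0°). The total great-circle distance is δ·R ≈ 0.873 × 6371 ≈ 5561 km, so the target fraction is f = 1000/5561 ≈ 0.180.
Interpolate at f ≈ 0.180 with slerp weights a = sin((1−f)δ)/sin δ ≈ 0.857, b = sin(fδ)/sin δ ≈ 0.204.
p = a·p₁ + b·p₂ ≈ (-0.483, -0.100, 0.870); φ = arcsin(p_z) ≈ 60.42°, λ = atan2(p_y, p_x) ≈ -168.33°.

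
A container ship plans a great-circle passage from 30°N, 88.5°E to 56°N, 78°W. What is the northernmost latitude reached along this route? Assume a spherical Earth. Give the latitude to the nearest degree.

≈ 83°N

The great circle lies in the plane with unit normal n̂ = (p₁ × p₂)/|p₁ × p₂|.
Here n̂_z ≈ -0.113; the vertex latitude is φ_max = arccos|n̂_z| ≈ 83.5°.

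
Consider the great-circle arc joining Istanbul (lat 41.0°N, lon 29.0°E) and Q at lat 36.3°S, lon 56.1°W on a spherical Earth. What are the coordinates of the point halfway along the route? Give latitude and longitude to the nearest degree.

Convert each endpoint to a unit vector on the sphere (x = cos φ cos λ, y = cos φ sin λ, z = sin φ).
The central angle between the endpoints is δ = arccos(p₁·p₂) ≈ 1.914 rad (109.7°).
Interpolate at f = 1/2 with slerp weights a = sin((1−f)δ)/sin δ ≈ 0.868, b = sin(fδ)/sin δ ≈ 0.868.
p = a·p₁ + b·p₂ ≈ (0.963, -0.263, 0.056); φ = arcsin(p_z) ≈ 3.19°, λ = atan2(p_y, p_x) ≈ -15.28°.

≈ lat 3°N, lon 15°W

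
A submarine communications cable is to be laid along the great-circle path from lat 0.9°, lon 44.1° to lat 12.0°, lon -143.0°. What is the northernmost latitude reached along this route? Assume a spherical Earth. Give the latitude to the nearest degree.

≈ 62°

The great circle lies in the plane with unit normal n̂ = (p₁ × p₂)/|p₁ × p₂|.
Here n̂_z ≈ +0.476; the vertex latitude is φ_max = arccos|n̂_z| ≈ 61.6°.
Check via Clairaut: cos φ_max = |cos φ₁| · sin C = cos(0.9°)·sin(28.5°) ≈ 0.476, again giving ≈ 61.6°.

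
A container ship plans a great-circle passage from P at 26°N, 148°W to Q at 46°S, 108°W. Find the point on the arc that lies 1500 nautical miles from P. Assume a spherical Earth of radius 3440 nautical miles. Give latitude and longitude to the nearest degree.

Convert each endpoint to a unit vector on the sphere (x = cos φ cos λ, y = cos φ sin λ, z = sin φ).
The central angle between the endpoints is δ = arccos(p₁·p₂) ≈ 1.407 rad (80.6°). The total great-circle distance is δ·R ≈ 1.407 × 3440 ≈ 4840 nmi, so the target fraction is f = 1500/4840 ≈ 0.310.
Interpolate at f ≈ 0.310 with slerp weights a = sin((1−f)δ)/sin δ ≈ 0.837, b = sin(fδ)/sin δ ≈ 0.428.
p = a·p₁ + b·p₂ ≈ (-0.730, -0.681, 0.059); φ = arcsin(p_z) ≈ 3.37°, λ = atan2(p_y, p_x) ≈ -136.96°.

≈ 3°N, 137°W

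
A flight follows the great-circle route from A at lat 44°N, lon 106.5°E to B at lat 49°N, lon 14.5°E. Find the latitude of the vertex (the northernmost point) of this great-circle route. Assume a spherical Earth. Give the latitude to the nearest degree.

The great circle lies in the plane with unit normal n̂ = (p₁ × p₂)/|p₁ × p₂|.
Here n̂_z ≈ -0.547; the vertex latitude is φ_max = arccos|n̂_z| ≈ 56.8°.

≈ 57°N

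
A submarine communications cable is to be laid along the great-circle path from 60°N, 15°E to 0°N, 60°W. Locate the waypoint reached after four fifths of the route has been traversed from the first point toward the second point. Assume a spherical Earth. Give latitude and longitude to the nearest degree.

≈ 14°N, 52°W

Convert each endpoint to a unit vector on the sphere (x = cos φ cos λ, y = cos φ sin λ, z = sin φ).
The central angle between the endpoints is δ = arccos(p₁·p₂) ≈ 1.441 rad (82.6°).
Interpolate at f = 4/5 with slerp weights a = sin((1−f)δ)/sin δ ≈ 0.287, b = sin(fδ)/sin δ ≈ 0.922.
p = a·p₁ + b·p₂ ≈ (0.599, -0.761, 0.248); φ = arcsin(p_z) ≈ 14.37°, λ = atan2(p_y, p_x) ≈ -51.78°.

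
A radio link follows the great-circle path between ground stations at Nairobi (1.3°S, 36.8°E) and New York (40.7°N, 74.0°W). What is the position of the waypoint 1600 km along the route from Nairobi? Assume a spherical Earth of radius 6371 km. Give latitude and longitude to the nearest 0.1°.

From cos δ = sin φ₁ sin φ₂ + cos φ₁ cos φ₂ cos Δλ, the central angle is δ ≈ 1.859 rad (106.5°). The total great-circle distance is δ·R ≈ 1.859 × 6371 ≈ 11842 km, so the target fraction is f = 1600/11842 ≈ 0.135.
Interpolate at f ≈ 0.135 with slerp weights a = sin((1−f)δ)/sin δ ≈ 1.042, b = sin(fδ)/sin δ ≈ 0.259.
p = a·p₁ + b·p₂ ≈ (0.888, 0.435, 0.145); φ = arcsin(p_z) ≈ 8.36°, λ = atan2(p_y, p_x) ≈ 26.10°.

≈ 8.4°N, 26.1°E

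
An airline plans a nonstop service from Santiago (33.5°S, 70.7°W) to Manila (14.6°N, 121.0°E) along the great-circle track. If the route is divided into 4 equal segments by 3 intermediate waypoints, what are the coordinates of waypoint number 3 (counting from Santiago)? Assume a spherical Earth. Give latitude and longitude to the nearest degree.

≈ 21°S, 139°E

The haversine formula gives a central angle δ ≈ 2.763 rad (158.3°) between the endpoints.
Interpolate at f = 3/4 with slerp weights a = sin((1−f)δ)/sin δ ≈ 1.725, b = sin(fδ)/sin δ ≈ 2.374.
p = a·p₁ + b·p₂ ≈ (-0.708, 0.611, -0.354); φ = arcsin(p_z) ≈ -20.73°, λ = atan2(p_y, p_x) ≈ 139.18°.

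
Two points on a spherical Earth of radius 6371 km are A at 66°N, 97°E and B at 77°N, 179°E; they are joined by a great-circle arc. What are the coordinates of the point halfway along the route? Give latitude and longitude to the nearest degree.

Write both endpoints as unit vectors p₁, p₂ with components (cos φ cos λ, cos φ sin λ, sin φ).
The central angle between the endpoints is δ = arccos(p₁·p₂) ≈ 0.444 rad (25.5°).
Interpolate at f = 1/2 with slerp weights a = sin((1−f)δ)/sin δ ≈ 0.513, b = sin(fδ)/sin δ ≈ 0.513.
p = a·p₁ + b·p₂ ≈ (-0.141, 0.209, 0.968); φ = arcsin(p_z) ≈ 75.41°, λ = atan2(p_y, p_x) ≈ 123.96°.

≈ 75°N, 124°E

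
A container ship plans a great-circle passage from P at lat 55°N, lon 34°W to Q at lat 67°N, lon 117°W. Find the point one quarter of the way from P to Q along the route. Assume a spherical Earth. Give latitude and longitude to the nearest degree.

≈ lat 62°N, lon 47°W

The haversine formula gives a central angle δ ≈ 0.674 rad (38.6°) between the endpoints.
Interpolate at f = 1/4 with slerp weights a = sin((1−f)δ)/sin δ ≈ 0.776, b = sin(fδ)/sin δ ≈ 0.269.
p = a·p₁ + b·p₂ ≈ (0.321, -0.342, 0.883); φ = arcsin(p_z) ≈ 62.00°, λ = atan2(p_y, p_x) ≈ -46.82°.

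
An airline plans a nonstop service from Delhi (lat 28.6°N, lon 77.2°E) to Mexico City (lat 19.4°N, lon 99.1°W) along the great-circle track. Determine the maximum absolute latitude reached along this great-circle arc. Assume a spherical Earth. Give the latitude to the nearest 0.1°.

The great circle lies in the plane with unit normal n̂ = (p₁ × p₂)/|p₁ × p₂|.
Here n̂_z ≈ -0.072; the vertex latitude is φ_max = arccos|n̂_z| ≈ 85.9°.

≈ 85.9°N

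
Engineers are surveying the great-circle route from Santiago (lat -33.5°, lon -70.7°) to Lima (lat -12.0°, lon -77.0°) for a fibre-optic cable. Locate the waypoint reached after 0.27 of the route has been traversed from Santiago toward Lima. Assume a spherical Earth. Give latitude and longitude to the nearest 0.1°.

≈ lat -27.7°, lon -72.6°

From cos δ = sin φ₁ sin φ₂ + cos φ₁ cos φ₂ cos Δλ, the central angle is δ ≈ 0.388 rad (22.3°).
Interpolate at f = 0.27 with slerp weights a = sin((1−f)δ)/sin δ ≈ 0.739, b = sin(fδ)/sin δ ≈ 0.276.
p = a·p₁ + b·p₂ ≈ (0.264, -0.845, -0.465); φ = arcsin(p_z) ≈ -27.72°, λ = atan2(p_y, p_x) ≈ -72.62°.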